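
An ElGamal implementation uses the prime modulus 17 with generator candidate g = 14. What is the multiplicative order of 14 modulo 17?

16

By Lagrange's theorem, ord_17(14) divides φ(17) = 17 − 1 = 16 = 2^4.
Divisors of 16: 1, 2, 4, 8, 16.
Evaluate successive powers at the divisors of 16:
14^1 ≡ 14 (mod 17)
14^2 ≡ 9 (mod 17)
14^4 ≡ 13 (mod 17)
14^8 ≡ 16 (mod 17)
14^16 ≡ 1 (mod 17) ✓
So ord_17(14) = 16.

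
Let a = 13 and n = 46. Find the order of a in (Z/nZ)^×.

11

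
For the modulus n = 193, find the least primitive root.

φ(193) = 193 − 1 = 192 = 2^6 · 3.
Test candidates g = 2, 3, … against the prime factors q ∈ {2, 3} of φ(193): g is a generator iff g^(192/q) ≢ 1 for every such q.
g = 2: 2^96 ≡ 1 — hits 1, so not a primitive root.
g = 3: 3^96 ≡ 1 — hits 1, so not a primitive root.
g = 4: 4^96 ≡ 1 — hits 1, so not a primitive root.
g = 5: 5^96 ≡ 192; 5^64 ≡ 84 — none is 1, so 5 is a primitive root.
Hence the least primitive root of 193 is 5.

5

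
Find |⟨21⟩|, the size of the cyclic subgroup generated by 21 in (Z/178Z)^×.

The order of 21 must divide φ(178) = φ(2)·φ(89) = 1·88 = 88 = 2^3 · 11.
Divisors of 88: 1, 2, 4, 8, 11, 22, 44, 88.
Compute 21^d (mod 178) for the divisors d until we hit 1:
21^1 ≡ 21 (mod 178)
21^2 ≡ 85 (mod 178)
21^4 ≡ 105 (mod 178)
21^8 ≡ 167 (mod 178)
21^11 ≡ 123 (mod 178)
21^22 ≡ 177 (mod 178)
21^44 ≡ 1 (mod 178) ✓
Hence ord(21) = 44.

44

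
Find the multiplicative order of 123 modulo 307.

By Lagrange's theorem, ord_307(123) divides φ(307) = 307 − 1 = 306 = 2 · 3^2 · 17.
Divisors of 306: 1, 2, 3, 6, 9, 17, 18, 34, 51, 102, 153, 306.
Check 123^d mod 307 for each divisor in increasing order:
123^1 ≡ 123 (mod 307)
123^2 ≡ 86 (mod 307)
123^3 ≡ 140 (mod 307)
123^6 ≡ 259 (mod 307)
123^9 ≡ 34 (mod 307)
123^17 ≡ 254 (mod 307)
123^18 ≡ 235 (mod 307)
123^34 ≡ 46 (mod 307)
123^51 ≡ 18 (mod 307)
123^102 ≡ 17 (mod 307)
123^153 ≡ 306 (mod 307)
123^306 ≡ 1 (mod 307) ✓
Hence ord(123) = 306.

306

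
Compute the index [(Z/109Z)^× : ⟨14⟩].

1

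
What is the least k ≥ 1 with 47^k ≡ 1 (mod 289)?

Since 47 ∈ (Z/289Z)^×, its order divides φ(289) = φ(17^2) = 17·(17−1) = 272 = 2^4 · 17.
Divisors of 272: 1, 2, 4, 8, 16, 17, 34, 68, 136, 272.
Test each divisor d:
47^1 ≡ 47 (mod 289)
47^2 ≡ 186 (mod 289)
47^4 ≡ 205 (mod 289)
47^8 ≡ 120 (mod 289)
47^16 ≡ 239 (mod 289)
47^17 ≡ 251 (mod 289)
47^34 ≡ 288 (mod 289)
47^68 ≡ 1 (mod 289) ✓
The smallest such exponent is 68, so the order of 47 is 68.

68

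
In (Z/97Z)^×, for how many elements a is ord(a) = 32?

16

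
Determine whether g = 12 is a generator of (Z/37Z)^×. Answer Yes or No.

No

φ(37) = 37 − 1 = 36 = 2^2 · 3^2.
It suffices to check that the order of 12 is not a proper divisor of 36: compute 12^(36/q) for q ∈ {2, 3}.
12^18 ≡ 1 (mod 37)  [q = 2: ≡ 1 ✗]
12^12 ≡ 26 (mod 37)  [q = 3: ≢ 1 ✓]
The check at q = 2 fails, so 12 generates a proper subgroup.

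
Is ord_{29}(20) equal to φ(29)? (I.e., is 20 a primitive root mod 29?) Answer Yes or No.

φ(29) = 29 − 1 = 28 = 2^2 · 7.
An element g generates (Z/29Z)^× iff g^(28/q) ≢ 1 (mod 29) for each prime q ∈ {2, 7}.
20^14 ≡ 1 (mod 29)  [q = 2: ≡ 1 ✗]
20^4 ≡ 7 (mod 29)  [q = 7: ≢ 1 ✓]
The check at q = 2 fails, so 20 generates a proper subgroup.

No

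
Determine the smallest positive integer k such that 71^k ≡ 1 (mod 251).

250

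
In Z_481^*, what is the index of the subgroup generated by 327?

36

ord(327) | φ(481) = φ(13·37) = (13−1)·(37−1) = 12·36 = 432 = 2^4 · 3^3.
Divisors of 432: 1, 2, 3, 4, 6, 8, 9, 12, 16, 18, 24, 27, 36, 48, 54, 72, 108, 144, 216, 432.
Evaluate successive powers at the divisors of 432:
327^1 ≡ 327 (mod 481)
327^2 ≡ 147 (mod 481)
327^3 ≡ 450 (mod 481)
327^4 ≡ 445 (mod 481)
327^6 ≡ 480 (mod 481)
327^8 ≡ 334 (mod 481)
327^9 ≡ 31 (mod 481)
327^12 ≡ 1 (mod 481) ✓
Thus |⟨327⟩| = ord(327) = 12.
Index = |(Z/481Z)^×| / |⟨327⟩| = 432 / 12 = 36.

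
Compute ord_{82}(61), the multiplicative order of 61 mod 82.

20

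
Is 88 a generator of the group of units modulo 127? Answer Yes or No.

φ(127) = 127 − 1 = 126 = 2 · 3^2 · 7.
Test 88^(126/q) mod 127 for each prime factor q of 126:
88^63 ≡ 1 (mod 127)  [q = 2: ≡ 1 ✗]
88^42 ≡ 19 (mod 127)  [q = 3: ≢ 1 ✓]
88^18 ≡ 2 (mod 127)  [q = 7: ≢ 1 ✓]
The check at q = 2 fails, so 88 generates a proper subgroup.

No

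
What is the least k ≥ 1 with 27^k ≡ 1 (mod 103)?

Since 27 ∈ (Z/103Z)^×, its order divides φ(103) = 103 − 1 = 102 = 2 · 3 · 17.
Divisors of 102: 1, 2, 3, 6, 17, 34, 51, 102.
Compute 27^d (mod 103) for the divisors d until we hit 1:
27^1 ≡ 27 (mod 103)
27^2 ≡ 8 (mod 103)
27^3 ≡ 10 (mod 103)
27^6 ≡ 100 (mod 103)
27^17 ≡ 102 (mod 103)
27^34 ≡ 1 (mod 103) ✓
Therefore the multiplicative order of 27 modulo 103 is 34.

34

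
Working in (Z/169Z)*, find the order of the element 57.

52

By Lagrange's theorem, ord_169(57) divides φ(169) = φ(13^2) = 13·(13−1) = 156 = 2^2 · 3 · 13.
Divisors of 156: 1, 2, 3, 4, 6, 12, 13, 26, 39, 52, 78, 156.
Compute 57^d (mod 169) for the divisors d until we hit 1:
57^1 ≡ 57 (mod 169)
57^2 ≡ 38 (mod 169)
57^3 ≡ 138 (mod 169)
57^4 ≡ 92 (mod 169)
57^6 ≡ 116 (mod 169)
57^12 ≡ 105 (mod 169)
57^13 ≡ 70 (mod 169)
57^26 ≡ 168 (mod 169)
57^39 ≡ 99 (mod 169)
57^52 ≡ 1 (mod 169) ✓
The smallest such exponent is 52, so the order of 57 is 52.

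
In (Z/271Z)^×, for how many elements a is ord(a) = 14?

0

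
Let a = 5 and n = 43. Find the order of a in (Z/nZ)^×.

42

Since 5 ∈ (Z/43Z)^×, its order divides φ(43) = 43 − 1 = 42 = 2 · 3 · 7.
Divisors of 42: 1, 2, 3, 6, 7, 14, 21, 42.
Evaluate successive powers at the divisors of 42:
5^1 ≡ 5 (mod 43)
5^2 ≡ 25 (mod 43)
5^3 ≡ 39 (mod 43)
5^6 ≡ 16 (mod 43)
5^7 ≡ 37 (mod 43)
5^14 ≡ 36 (mod 43)
5^21 ≡ 42 (mod 43)
5^42 ≡ 1 (mod 43) ✓
Hence ord(5) = 42.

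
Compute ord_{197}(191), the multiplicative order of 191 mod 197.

7

The order of 191 must divide φ(197) = 197 − 1 = 196 = 2^2 · 7^2.
Divisors of 196: 1, 2, 4, 7, 14, 28, 49, 98, 196.
Compute 191^d (mod 197) for the divisors d until we hit 1:
191^1 ≡ 191
191^2 ≡ 36
191^4 ≡ 114
191^7 ≡ 1
Hence ord(191) = 7.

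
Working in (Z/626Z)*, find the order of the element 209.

ord(209) | φ(626) = φ(2)·φ(313) = 1·312 = 312 = 2^3 · 3 · 13.
Divisors of 312: 1, 2, 3, 4, 6, 8, 12, 13, 24, 26, 39, 52, 78, 104, 156, 312.
Test each divisor d:
209^1 ≡ 209 (mod 626)
209^2 ≡ 487 (mod 626)
209^3 ≡ 371 (mod 626)
209^4 ≡ 541 (mod 626)
209^6 ≡ 547 (mod 626)
209^8 ≡ 339 (mod 626)
209^12 ≡ 607 (mod 626)
209^13 ≡ 411 (mod 626)
209^24 ≡ 361 (mod 626)
209^26 ≡ 527 (mod 626)
209^39 ≡ 1 (mod 626) ✓
So ord_626(209) = 39.

39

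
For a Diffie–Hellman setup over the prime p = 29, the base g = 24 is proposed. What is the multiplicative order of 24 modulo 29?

7

The order of 24 must divide φ(29) = 29 − 1 = 28 = 2^2 · 7.
Divisors of 28: 1, 2, 4, 7, 14, 28.
Check 24^d mod 29 for each divisor in increasing order:
24^1 ≡ 24 (mod 29)
24^2 ≡ 25 (mod 29)
24^4 ≡ 16 (mod 29)
24^7 ≡ 1 (mod 29) ✓
Therefore the multiplicative order of 24 modulo 29 is 7.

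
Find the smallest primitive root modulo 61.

2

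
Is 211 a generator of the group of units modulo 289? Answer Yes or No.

φ(289) = φ(17^2) = 17·(17−1) = 272 = 2^4 · 17.
It suffices to check that the order of 211 is not a proper divisor of 272: compute 211^(272/q) for q ∈ {2, 17}.
211^136 ≡ 288 (mod 289)  [q = 2: ≢ 1 ✓]
211^16 ≡ 188 (mod 289)  [q = 17: ≢ 1 ✓]
None equal 1, so ord_289(211) = 272: 211 is a primitive root.

Yes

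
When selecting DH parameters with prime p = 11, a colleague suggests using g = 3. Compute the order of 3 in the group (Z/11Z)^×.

5

The order of 3 must divide φ(11) = 11 − 1 = 10 = 2 · 5.
Divisors of 10: 1, 2, 5, 10.
Check 3^d mod 11 for each divisor in increasing order:
3^1 ≡ 3
3^2 ≡ 9
3^5 ≡ 1
Therefore the multiplicative order of 3 modulo 11 is 5.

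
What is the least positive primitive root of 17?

φ(17) = 17 − 1 = 16 = 2^4.
g is a primitive root iff g^(16/q) ≢ 1 (mod 17) for each prime q ∈ {2}.
g = 2: 2^8 ≡ 1 — hits 1, so not a primitive root.
g = 3: 3^8 ≡ 16 — none is 1, so 3 is a primitive root.
Hence the least primitive root of 17 is 3.

3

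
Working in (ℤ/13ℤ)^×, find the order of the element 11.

12

Since 11 ∈ (Z/13Z)^×, its order divides φ(13) = 13 − 1 = 12 = 2^2 · 3.
Divisors of 12: 1, 2, 3, 4, 6, 12.
Check 11^d mod 13 for each divisor in increasing order:
11^1 ≡ 11
11^2 ≡ 4
11^3 ≡ 5
11^4 ≡ 3
11^6 ≡ 12
11^12 ≡ 1
Therefore the multiplicative order of 11 modulo 13 is 12.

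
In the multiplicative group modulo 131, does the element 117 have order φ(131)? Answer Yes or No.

φ(131) = 131 − 1 = 130 = 2 · 5 · 13.
117 is a primitive root mod 131 iff 117^(φ(131)/q) ≢ 1 for every prime q | φ(131), i.e. q ∈ {2, 5, 13}.
117^65 ≡ 1 (mod 131)  [q = 2: ≡ 1 ✗]
117^26 ≡ 58 (mod 131)  [q = 5: ≢ 1 ✓]
117^10 ≡ 45 (mod 131)  [q = 13: ≢ 1 ✓]
117^65 ≡ 1 shows ord(117) | 65, strictly less than φ(131); not a primitive root.

No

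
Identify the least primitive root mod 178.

3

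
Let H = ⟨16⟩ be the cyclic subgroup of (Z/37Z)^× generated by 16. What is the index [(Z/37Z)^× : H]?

The order of 16 must divide φ(37) = 37 − 1 = 36 = 2^2 · 3^2.
Divisors of 36: 1, 2, 3, 4, 6, 9, 12, 18, 36.
Check 16^d mod 37 for each divisor in increasing order:
16^1 ≡ 16
16^2 ≡ 34
16^3 ≡ 26
16^4 ≡ 9
16^6 ≡ 10
16^9 ≡ 1
The order of 16 is 9, so the subgroup it generates has 9 elements.
The index is φ(37) / ord(16) = 36 / 9 = 4.

4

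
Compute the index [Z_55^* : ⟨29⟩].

4

By Lagrange's theorem, ord_55(29) divides φ(55) = φ(5·11) = (5−1)·(11−1) = 4·10 = 40 = 2^3 · 5.
Divisors of 40: 1, 2, 4, 5, 8, 10, 20, 40.
Check 29^d mod 55 for each divisor in increasing order:
29^1 ≡ 29
29^2 ≡ 16
29^4 ≡ 36
29^5 ≡ 54
29^8 ≡ 31
29^10 ≡ 1
So ord_55(29) = 10, hence |⟨29⟩| = 10.
[(Z/55Z)^× : ⟨29⟩] = 40/10 = 4.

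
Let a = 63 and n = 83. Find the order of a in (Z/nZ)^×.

By Lagrange's theorem, ord_83(63) divides φ(83) = 83 − 1 = 82 = 2 · 41.
Divisors of 82: 1, 2, 41, 82.
Test each divisor d:
63^1 ≡ 63 (mod 83)
63^2 ≡ 68 (mod 83)
63^41 ≡ 1 (mod 83) ✓
So ord_83(63) = 41.

41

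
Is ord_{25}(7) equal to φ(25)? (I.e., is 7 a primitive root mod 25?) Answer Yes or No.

φ(25) = φ(5^2) = 5·(5−1) = 20 = 2^2 · 5.
Test 7^(20/q) mod 25 for each prime factor q of 20:
7^10 ≡ 24 (mod 25)  [q = 2: ≢ 1 ✓]
7^4 ≡ 1 (mod 25)  [q = 5: ≡ 1 ✗]
7^4 ≡ 1 shows ord(7) | 4, strictly less than φ(25); not a primitive root.

No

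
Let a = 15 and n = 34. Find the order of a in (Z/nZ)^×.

By Lagrange's theorem, ord_34(15) divides φ(34) = φ(2)·φ(17) = 1·16 = 16 = 2^4.
Divisors of 16: 1, 2, 4, 8, 16.
Check 15^d mod 34 for each divisor in increasing order:
15^1 ≡ 15
15^2 ≡ 21
15^4 ≡ 33
15^8 ≡ 1
Therefore the multiplicative order of 15 modulo 34 is 8.

8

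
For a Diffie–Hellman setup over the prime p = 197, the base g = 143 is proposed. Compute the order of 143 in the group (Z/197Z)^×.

98

The order of 143 must divide φ(197) = 197 − 1 = 196 = 2^2 · 7^2.
Divisors of 196: 1, 2, 4, 7, 14, 28, 49, 98, 196.
Check 143^d mod 197 for each divisor in increasing order:
143^1 ≡ 143 (mod 197)
143^2 ≡ 158 (mod 197)
143^4 ≡ 142 (mod 197)
143^7 ≡ 6 (mod 197)
143^14 ≡ 36 (mod 197)
143^28 ≡ 114 (mod 197)
143^49 ≡ 196 (mod 197)
143^98 ≡ 1 (mod 197) ✓
Hence ord(143) = 98.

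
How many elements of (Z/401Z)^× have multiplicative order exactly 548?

φ(401) = 401 − 1 = 400 = 2^4 · 5^2.
In a cyclic group of order 400, there are φ(d) elements of order d for each divisor d of 400, and zero for non-divisors.
548 does not divide 400, so no element of (Z/401Z)^× has order 548.

0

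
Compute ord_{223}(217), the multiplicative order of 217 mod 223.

111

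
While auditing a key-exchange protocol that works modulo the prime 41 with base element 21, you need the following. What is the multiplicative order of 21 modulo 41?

20

The order of 21 must divide φ(41) = 41 − 1 = 40 = 2^3 · 5.
Divisors of 40: 1, 2, 4, 5, 8, 10, 20, 40.
Compute 21^d (mod 41) for the divisors d until we hit 1:
21^1 ≡ 21 (mod 41)
21^2 ≡ 31 (mod 41)
21^4 ≡ 18 (mod 41)
21^5 ≡ 9 (mod 41)
21^8 ≡ 37 (mod 41)
21^10 ≡ 40 (mod 41)
21^20 ≡ 1 (mod 41) ✓
So ord_41(21) = 20.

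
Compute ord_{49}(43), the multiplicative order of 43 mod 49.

7

The order of 43 must divide φ(49) = φ(7^2) = 7·(7−1) = 42 = 2 · 3 · 7.
Divisors of 42: 1, 2, 3, 6, 7, 14, 21, 42.
Test each divisor d:
43^1 ≡ 43
43^2 ≡ 36
43^3 ≡ 29
43^6 ≡ 8
43^7 ≡ 1
Hence ord(43) = 7.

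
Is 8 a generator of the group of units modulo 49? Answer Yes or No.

No

φ(49) = φ(7^2) = 7·(7−1) = 42 = 2 · 3 · 7.
Test 8^(42/q) mod 49 for each prime factor q of 42:
8^21 ≡ 1 (mod 49)  [q = 2: ≡ 1 ✗]
8^14 ≡ 1 (mod 49)  [q = 3: ≡ 1 ✗]
8^6 ≡ 43 (mod 49)  [q = 7: ≢ 1 ✓]
8^21 ≡ 1 shows ord(8) | 21, strictly less than φ(49); not a primitive root.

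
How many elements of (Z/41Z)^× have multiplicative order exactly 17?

φ(41) = 41 − 1 = 40 = 2^3 · 5.
Since (Z/41Z)^× is cyclic of order 40, the number of elements of order d is φ(d) when d | 40 and 0 otherwise.
17 does not divide 40, so no element of (Z/41Z)^× has order 17.

0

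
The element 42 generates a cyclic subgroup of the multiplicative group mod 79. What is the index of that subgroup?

By Lagrange's theorem, ord_79(42) divides φ(79) = 79 − 1 = 78 = 2 · 3 · 13.
Divisors of 78: 1, 2, 3, 6, 13, 26, 39, 78.
Test each divisor d:
42^1 ≡ 42 (mod 79)
42^2 ≡ 26 (mod 79)
42^3 ≡ 65 (mod 79)
42^6 ≡ 38 (mod 79)
42^13 ≡ 55 (mod 79)
42^26 ≡ 23 (mod 79)
42^39 ≡ 1 (mod 79) ✓
So ord_79(42) = 39, hence |⟨42⟩| = 39.
The index is φ(79) / ord(42) = 78 / 39 = 2.

2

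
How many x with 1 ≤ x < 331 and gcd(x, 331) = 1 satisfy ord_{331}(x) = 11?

10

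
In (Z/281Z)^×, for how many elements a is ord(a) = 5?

φ(281) = 281 − 1 = 280 = 2^3 · 5 · 7.
Since (Z/281Z)^× is cyclic of order 280, the number of elements of order d is φ(d) when d | 280 and 0 otherwise.
5 | 280, and φ(5) = 5 − 1 = 4.

4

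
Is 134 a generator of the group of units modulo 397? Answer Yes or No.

Yes

φ(397) = 397 − 1 = 396 = 2^2 · 3^2 · 11.
Test 134^(396/q) mod 397 for each prime factor q of 396:
134^198 ≡ 396 (mod 397)  [q = 2: ≢ 1 ✓]
134^132 ≡ 34 (mod 397)  [q = 3: ≢ 1 ✓]
134^36 ≡ 273 (mod 397)  [q = 11: ≢ 1 ✓]
Every test exponent gives a nontrivial residue, hence 134 generates the full group.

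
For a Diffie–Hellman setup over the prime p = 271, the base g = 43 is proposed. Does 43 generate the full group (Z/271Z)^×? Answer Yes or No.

Yes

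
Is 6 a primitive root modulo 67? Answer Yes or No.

No

φ(67) = 67 − 1 = 66 = 2 · 3 · 11.
6 is a primitive root mod 67 iff 6^(φ(67)/q) ≢ 1 for every prime q | φ(67), i.e. q ∈ {2, 3, 11}.
6^33 ≡ 1 (mod 67)  [q = 2: ≡ 1 ✗]
6^22 ≡ 37 (mod 67)  [q = 3: ≢ 1 ✓]
6^6 ≡ 24 (mod 67)  [q = 11: ≢ 1 ✓]
The check at q = 2 fails, so 6 generates a proper subgroup.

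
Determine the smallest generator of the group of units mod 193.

5

φ(193) = 193 − 1 = 192 = 2^6 · 3.
g is a primitive root iff g^(192/q) ≢ 1 (mod 193) for each prime q ∈ {2, 3}.
g = 2: 2^96 ≡ 1 — hits 1, so not a primitive root.
g = 3: 3^96 ≡ 1 — hits 1, so not a primitive root.
g = 4: 4^96 ≡ 1 — hits 1, so not a primitive root.
g = 5: 5^96 ≡ 192; 5^64 ≡ 84 — none is 1, so 5 is a primitive root.
The smallest primitive root modulo 193 is 5.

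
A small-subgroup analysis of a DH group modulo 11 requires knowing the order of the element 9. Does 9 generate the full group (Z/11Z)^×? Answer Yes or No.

No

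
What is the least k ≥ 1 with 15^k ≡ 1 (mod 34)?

8

Since 15 ∈ (Z/34Z)^×, its order divides φ(34) = φ(2)·φ(17) = 1·16 = 16 = 2^4.
Divisors of 16: 1, 2, 4, 8, 16.
Compute 15^d (mod 34) for the divisors d until we hit 1:
15^1 ≡ 15 (mod 34)
15^2 ≡ 21 (mod 34)
15^4 ≡ 33 (mod 34)
15^8 ≡ 1 (mod 34) ✓
Hence ord(15) = 8.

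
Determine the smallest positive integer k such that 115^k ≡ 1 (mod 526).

Since 115 ∈ (Z/526Z)^×, its order divides φ(526) = φ(2)·φ(263) = 1·262 = 262 = 2 · 131.
Divisors of 262: 1, 2, 131, 262.
Evaluate successive powers at the divisors of 262:
115^1 ≡ 115 (mod 526)
115^2 ≡ 75 (mod 526)
115^131 ≡ 525 (mod 526)
115^262 ≡ 1 (mod 526) ✓
Hence ord(115) = 262.

262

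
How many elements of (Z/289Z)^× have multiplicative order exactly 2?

φ(289) = φ(17^2) = 17·(17−1) = 272 = 2^4 · 17.
(Z/289Z)^× is cyclic (|G| = 272); a cyclic group of order m has exactly φ(d) elements of each order d | m, and none otherwise.
2 | 272, and φ(2) = 2 − 1 = 1.

1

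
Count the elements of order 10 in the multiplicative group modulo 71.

4

φ(71) = 71 − 1 = 70 = 2 · 5 · 7.
In a cyclic group of order 70, there are φ(d) elements of order d for each divisor d of 70, and zero for non-divisors.
10 = 2 · 5 divides 70, and φ(10) = 4.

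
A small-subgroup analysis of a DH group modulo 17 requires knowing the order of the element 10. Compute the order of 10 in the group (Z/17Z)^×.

The order of 10 must divide φ(17) = 17 − 1 = 16 = 2^4.
Divisors of 16: 1, 2, 4, 8, 16.
Evaluate successive powers at the divisors of 16:
10^1 ≡ 10
10^2 ≡ 15
10^4 ≡ 4
10^8 ≡ 16
10^16 ≡ 1
The smallest such exponent is 16, so the order of 10 is 16.

16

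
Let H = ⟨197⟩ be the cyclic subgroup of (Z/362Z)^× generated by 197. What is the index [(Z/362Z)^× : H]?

4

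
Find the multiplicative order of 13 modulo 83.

82

Since 13 ∈ (Z/83Z)^×, its order divides φ(83) = 83 − 1 = 82 = 2 · 41.
Divisors of 82: 1, 2, 41, 82.
Test each divisor d:
13^1 ≡ 13
13^2 ≡ 3
13^41 ≡ 82
13^82 ≡ 1
The smallest such exponent is 82, so the order of 13 is 82.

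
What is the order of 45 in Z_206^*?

Since 45 ∈ (Z/206Z)^×, its order divides φ(206) = φ(2)·φ(103) = 1·102 = 102 = 2 · 3 · 17.
Divisors of 102: 1, 2, 3, 6, 17, 34, 51, 102.
Check 45^d mod 206 for each divisor in increasing order:
45^1 ≡ 45
45^2 ≡ 171
45^3 ≡ 73
45^6 ≡ 179
45^17 ≡ 57
45^34 ≡ 159
45^51 ≡ 205
45^102 ≡ 1
So ord_206(45) = 102.

102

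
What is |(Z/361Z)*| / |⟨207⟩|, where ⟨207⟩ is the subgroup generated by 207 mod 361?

Since 207 ∈ (Z/361Z)^×, its order divides φ(361) = φ(19^2) = 19·(19−1) = 342 = 2 · 3^2 · 19.
Divisors of 342: 1, 2, 3, 6, 9, 18, 19, 38, 57, 114, 171, 342.
Compute 207^d (mod 361) for the divisors d until we hit 1:
207^1 ≡ 207
207^2 ≡ 251
207^3 ≡ 334
207^6 ≡ 7
207^9 ≡ 172
207^18 ≡ 343
207^19 ≡ 245
207^38 ≡ 99
207^57 ≡ 68
207^114 ≡ 292
207^171 ≡ 1
The order of 207 is 171, so the subgroup it generates has 171 elements.
The index is φ(361) / ord(207) = 342 / 171 = 2.

2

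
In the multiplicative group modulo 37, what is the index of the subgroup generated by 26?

12

The order of 26 must divide φ(37) = 37 − 1 = 36 = 2^2 · 3^2.
Divisors of 36: 1, 2, 3, 4, 6, 9, 12, 18, 36.
Evaluate successive powers at the divisors of 36:
26^1 ≡ 26 (mod 37)
26^2 ≡ 10 (mod 37)
26^3 ≡ 1 (mod 37) ✓
So ord_37(26) = 3, hence |⟨26⟩| = 3.
The index is φ(37) / ord(26) = 36 / 3 = 12.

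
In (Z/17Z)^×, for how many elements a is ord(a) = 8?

4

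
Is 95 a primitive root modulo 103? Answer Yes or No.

No

φ(103) = 103 − 1 = 102 = 2 · 3 · 17.
Test 95^(102/q) mod 103 for each prime factor q of 102:
95^51 ≡ 102 (mod 103)  [q = 2: ≢ 1 ✓]
95^34 ≡ 1 (mod 103)  [q = 3: ≡ 1 ✗]
95^6 ≡ 9 (mod 103)  [q = 17: ≢ 1 ✓]
The check at q = 3 fails, so 95 generates a proper subgroup.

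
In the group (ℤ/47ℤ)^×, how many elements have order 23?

22

φ(47) = 47 − 1 = 46 = 2 · 23.
In a cyclic group of order 46, there are φ(d) elements of order d for each divisor d of 46, and zero for non-divisors.
23 | 46, and φ(23) = 23 − 1 = 22.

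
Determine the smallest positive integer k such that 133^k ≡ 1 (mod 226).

The order of 133 must divide φ(226) = φ(2)·φ(113) = 1·112 = 112 = 2^4 · 7.
Divisors of 112: 1, 2, 4, 7, 8, 14, 16, 28, 56, 112.
Compute 133^d (mod 226) for the divisors d until we hit 1:
133^1 ≡ 133
133^2 ≡ 61
133^4 ≡ 105
133^7 ≡ 71
133^8 ≡ 177
133^14 ≡ 69
133^16 ≡ 141
133^28 ≡ 15
133^56 ≡ 225
133^112 ≡ 1
The smallest such exponent is 112, so the order of 133 is 112.

112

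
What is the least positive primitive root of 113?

3

φ(113) = 113 − 1 = 112 = 2^4 · 7.
Test candidates g = 2, 3, … against the prime factors q ∈ {2, 7} of φ(113): g is a generator iff g^(112/q) ≢ 1 for every such q.
g = 2: 2^56 ≡ 1 — hits 1, so not a primitive root.
g = 3: 3^56 ≡ 112; 3^16 ≡ 49 — none is 1, so 3 is a primitive root.
The smallest primitive root modulo 113 is 3.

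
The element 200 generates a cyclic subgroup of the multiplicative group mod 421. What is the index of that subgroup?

1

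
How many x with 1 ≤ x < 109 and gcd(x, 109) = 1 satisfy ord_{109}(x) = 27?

φ(109) = 109 − 1 = 108 = 2^2 · 3^3.
(Z/109Z)^× is cyclic (|G| = 108); a cyclic group of order m has exactly φ(d) elements of each order d | m, and none otherwise.
27 = 3^3 divides 108, and φ(27) = 18.

18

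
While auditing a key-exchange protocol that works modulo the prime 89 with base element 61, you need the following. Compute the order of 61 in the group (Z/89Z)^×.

ord(61) | φ(89) = 89 − 1 = 88 = 2^3 · 11.
Divisors of 88: 1, 2, 4, 8, 11, 22, 44, 88.
Test each divisor d:
61^1 ≡ 61
61^2 ≡ 72
61^4 ≡ 22
61^8 ≡ 39
61^11 ≡ 52
61^22 ≡ 34
61^44 ≡ 88
61^88 ≡ 1
So ord_89(61) = 88.

88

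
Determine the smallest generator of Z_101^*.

2

φ(101) = 101 − 1 = 100 = 2^2 · 5^2.
Test candidates g = 2, 3, … against the prime factors q ∈ {2, 5} of φ(101): g is a generator iff g^(100/q) ≢ 1 for every such q.
g = 2: 2^50 ≡ 100; 2^20 ≡ 95 — none is 1, so 2 is a primitive root.
Hence the least primitive root of 101 is 2.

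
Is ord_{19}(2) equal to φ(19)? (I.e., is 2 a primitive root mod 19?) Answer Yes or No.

φ(19) = 19 − 1 = 18 = 2 · 3^2.
Test 2^(18/q) mod 19 for each prime factor q of 18:
2^9 ≡ 18 (mod 19)  [q = 2: ≢ 1 ✓]
2^6 ≡ 7 (mod 19)  [q = 3: ≢ 1 ✓]
Every test exponent gives a nontrivial residue, hence 2 generates the full group.

Yes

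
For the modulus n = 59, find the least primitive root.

2

φ(59) = 59 − 1 = 58 = 2 · 29.
Test candidates g = 2, 3, … against the prime factors q ∈ {2, 29} of φ(59): g is a generator iff g^(58/q) ≢ 1 for every such q.
g = 2: 2^29 ≡ 58; 2^2 ≡ 4 — none is 1, so 2 is a primitive root.
So 2 is the smallest generator of (Z/59Z)^×.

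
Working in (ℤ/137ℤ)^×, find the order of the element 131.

ord(131) | φ(137) = 137 − 1 = 136 = 2^3 · 17.
Divisors of 136: 1, 2, 4, 8, 17, 34, 68, 136.
Test each divisor d:
131^1 ≡ 131
131^2 ≡ 36
131^4 ≡ 63
131^8 ≡ 133
131^17 ≡ 41
131^34 ≡ 37
131^68 ≡ 136
131^136 ≡ 1
The smallest such exponent is 136, so the order of 131 is 136.

136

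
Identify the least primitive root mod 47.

5

φ(47) = 47 − 1 = 46 = 2 · 23.
Test candidates g = 2, 3, … against the prime factors q ∈ {2, 23} of φ(47): g is a generator iff g^(46/q) ≢ 1 for every such q.
g = 2: 2^23 ≡ 1 — hits 1, so not a primitive root.
g = 3: 3^23 ≡ 1 — hits 1, so not a primitive root.
g = 4: 4^23 ≡ 1 — hits 1, so not a primitive root.
g = 5: 5^23 ≡ 46; 5^2 ≡ 25 — none is 1, so 5 is a primitive root.
So 5 is the smallest generator of (Z/47Z)^×.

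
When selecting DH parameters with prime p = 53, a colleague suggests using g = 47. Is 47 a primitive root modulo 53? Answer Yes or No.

φ(53) = 53 − 1 = 52 = 2^2 · 13.
An element g generates (Z/53Z)^× iff g^(52/q) ≢ 1 (mod 53) for each prime q ∈ {2, 13}.
47^26 ≡ 1 (mod 53)  [q = 2: ≡ 1 ✗]
47^4 ≡ 24 (mod 53)  [q = 13: ≢ 1 ✓]
Since 47^26 ≡ 1, the order of 47 divides 26 < 52, so 47 is not a primitive root.

No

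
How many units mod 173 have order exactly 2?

1

φ(173) = 173 − 1 = 172 = 2^2 · 43.
Since (Z/173Z)^× is cyclic of order 172, the number of elements of order d is φ(d) when d | 172 and 0 otherwise.
2 | 172, and φ(2) = 2 − 1 = 1.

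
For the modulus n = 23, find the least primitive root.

5

φ(23) = 23 − 1 = 22 = 2 · 11.
Test candidates g = 2, 3, … against the prime factors q ∈ {2, 11} of φ(23): g is a generator iff g^(22/q) ≢ 1 for every such q.
g = 2: 2^11 ≡ 1 — hits 1, so not a primitive root.
g = 3: 3^11 ≡ 1 — hits 1, so not a primitive root.
g = 4: 4^11 ≡ 1 — hits 1, so not a primitive root.
g = 5: 5^11 ≡ 22; 5^2 ≡ 2 — none is 1, so 5 is a primitive root.
Hence the least primitive root of 23 is 5.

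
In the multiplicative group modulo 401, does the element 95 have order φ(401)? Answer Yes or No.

φ(401) = 401 − 1 = 400 = 2^4 · 5^2.
It suffices to check that the order of 95 is not a proper divisor of 400: compute 95^(400/q) for q ∈ {2, 5}.
95^200 ≡ 400 (mod 401)  [q = 2: ≢ 1 ✓]
95^80 ≡ 72 (mod 401)  [q = 5: ≢ 1 ✓]
All checks pass, so 95 has order 400 and is a primitive root modulo 401.

Yes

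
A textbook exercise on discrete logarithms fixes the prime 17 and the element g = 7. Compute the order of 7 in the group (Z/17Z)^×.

16

By Lagrange's theorem, ord_17(7) divides φ(17) = 17 − 1 = 16 = 2^4.
Divisors of 16: 1, 2, 4, 8, 16.
Evaluate successive powers at the divisors of 16:
7^1 ≡ 7 (mod 17)
7^2 ≡ 15 (mod 17)
7^4 ≡ 4 (mod 17)
7^8 ≡ 16 (mod 17)
7^16 ≡ 1 (mod 17) ✓
The smallest such exponent is 16, so the order of 7 is 16.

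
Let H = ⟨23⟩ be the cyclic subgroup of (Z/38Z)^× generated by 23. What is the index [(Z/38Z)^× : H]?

By Lagrange's theorem, ord_38(23) divides φ(38) = φ(2)·φ(19) = 1·18 = 18 = 2 · 3^2.
Divisors of 18: 1, 2, 3, 6, 9, 18.
Compute 23^d (mod 38) for the divisors d until we hit 1:
23^1 ≡ 23 (mod 38)
23^2 ≡ 35 (mod 38)
23^3 ≡ 7 (mod 38)
23^6 ≡ 11 (mod 38)
23^9 ≡ 1 (mod 38) ✓
Thus |⟨23⟩| = ord(23) = 9.
[(Z/38Z)^× : ⟨23⟩] = 18/9 = 2.

2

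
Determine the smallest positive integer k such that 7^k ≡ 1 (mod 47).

ord(7) | φ(47) = 47 − 1 = 46 = 2 · 23.
Divisors of 46: 1, 2, 23, 46.
Test each divisor d:
7^1 ≡ 7 (mod 47)
7^2 ≡ 2 (mod 47)
7^23 ≡ 1 (mod 47) ✓
So ord_47(7) = 23.

23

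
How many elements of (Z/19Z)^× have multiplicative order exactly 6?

φ(19) = 19 − 1 = 18 = 2 · 3^2.
Since (Z/19Z)^× is cyclic of order 18, the number of elements of order d is φ(d) when d | 18 and 0 otherwise.
6 = 2 · 3 divides 18, and φ(6) = 2.

2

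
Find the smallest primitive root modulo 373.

2

φ(373) = 373 − 1 = 372 = 2^2 · 3 · 31.
g is a primitive root iff g^(372/q) ≢ 1 (mod 373) for each prime q ∈ {2, 3, 31}.
g = 2: 2^186 ≡ 372; 2^124 ≡ 284; 2^12 ≡ 366 — none is 1, so 2 is a primitive root.
Hence the least primitive root of 373 is 2.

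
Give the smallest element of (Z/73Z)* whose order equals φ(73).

φ(73) = 73 − 1 = 72 = 2^3 · 3^2.
g is a primitive root iff g^(72/q) ≢ 1 (mod 73) for each prime q ∈ {2, 3}.
g = 2: 2^36 ≡ 1 — hits 1, so not a primitive root.
g = 3: 3^36 ≡ 1 — hits 1, so not a primitive root.
g = 4: 4^36 ≡ 1 — hits 1, so not a primitive root.
g = 5: 5^36 ≡ 72; 5^24 ≡ 8 — none is 1, so 5 is a primitive root.
Hence the least primitive root of 73 is 5.

5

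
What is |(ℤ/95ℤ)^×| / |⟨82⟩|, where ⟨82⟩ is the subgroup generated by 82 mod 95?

2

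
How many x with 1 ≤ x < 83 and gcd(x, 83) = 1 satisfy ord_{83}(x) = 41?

40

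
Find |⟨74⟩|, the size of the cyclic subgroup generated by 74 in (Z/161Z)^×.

ord(74) | φ(161) = φ(7·23) = (7−1)·(23−1) = 6·22 = 132 = 2^2 · 3 · 11.
Divisors of 132: 1, 2, 3, 4, 6, 11, 12, 22, 33, 44, 66, 132.
Compute 74^d (mod 161) for the divisors d until we hit 1:
74^1 ≡ 74 (mod 161)
74^2 ≡ 2 (mod 161)
74^3 ≡ 148 (mod 161)
74^4 ≡ 4 (mod 161)
74^6 ≡ 8 (mod 161)
74^11 ≡ 114 (mod 161)
74^12 ≡ 64 (mod 161)
74^22 ≡ 116 (mod 161)
74^33 ≡ 22 (mod 161)
74^44 ≡ 93 (mod 161)
74^66 ≡ 1 (mod 161) ✓
The smallest such exponent is 66, so the order of 74 is 66.

66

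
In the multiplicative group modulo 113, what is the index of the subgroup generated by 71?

By Lagrange's theorem, ord_113(71) divides φ(113) = 113 − 1 = 112 = 2^4 · 7.
Divisors of 112: 1, 2, 4, 7, 8, 14, 16, 28, 56, 112.
Compute 71^d (mod 113) for the divisors d until we hit 1:
71^1 ≡ 71 (mod 113)
71^2 ≡ 69 (mod 113)
71^4 ≡ 15 (mod 113)
71^7 ≡ 35 (mod 113)
71^8 ≡ 112 (mod 113)
71^14 ≡ 95 (mod 113)
71^16 ≡ 1 (mod 113) ✓
Thus |⟨71⟩| = ord(71) = 16.
The index is φ(113) / ord(71) = 112 / 16 = 7.

7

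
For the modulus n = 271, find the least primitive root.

φ(271) = 271 − 1 = 270 = 2 · 3^3 · 5.
g is a primitive root iff g^(270/q) ≢ 1 (mod 271) for each prime q ∈ {2, 3, 5}.
g = 2: 2^135 ≡ 1 — hits 1, so not a primitive root.
g = 3: 3^135 ≡ 270; 3^90 ≡ 1 — hits 1, so not a primitive root.
g = 4: 4^135 ≡ 1 — hits 1, so not a primitive root.
g = 5: 5^135 ≡ 1 — hits 1, so not a primitive root.
g = 6: 6^135 ≡ 270; 6^90 ≡ 242; 6^54 ≡ 10 — none is 1, so 6 is a primitive root.
The smallest primitive root modulo 271 is 6.

6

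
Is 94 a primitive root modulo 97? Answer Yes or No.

φ(97) = 97 − 1 = 96 = 2^5 · 3.
An element g generates (Z/97Z)^× iff g^(96/q) ≢ 1 (mod 97) for each prime q ∈ {2, 3}.
94^48 ≡ 1 (mod 97)  [q = 2: ≡ 1 ✗]
94^32 ≡ 35 (mod 97)  [q = 3: ≢ 1 ✓]
The check at q = 2 fails, so 94 generates a proper subgroup.

No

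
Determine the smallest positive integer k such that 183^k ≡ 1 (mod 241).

15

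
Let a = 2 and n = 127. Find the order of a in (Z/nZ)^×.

7

Since 2 ∈ (Z/127Z)^×, its order divides φ(127) = 127 − 1 = 126 = 2 · 3^2 · 7.
Divisors of 126: 1, 2, 3, 6, 7, 9, 14, 18, 21, 42, 63, 126.
Evaluate successive powers at the divisors of 126:
2^1 ≡ 2 (mod 127)
2^2 ≡ 4 (mod 127)
2^3 ≡ 8 (mod 127)
2^6 ≡ 64 (mod 127)
2^7 ≡ 1 (mod 127) ✓
Therefore the multiplicative order of 2 modulo 127 is 7.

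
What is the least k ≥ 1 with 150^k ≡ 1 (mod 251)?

250

ord(150) | φ(251) = 251 − 1 = 250 = 2 · 5^3.
Divisors of 250: 1, 2, 5, 10, 25, 50, 125, 250.
Check 150^d mod 251 for each divisor in increasing order:
150^1 ≡ 150
150^2 ≡ 161
150^5 ≡ 160
150^10 ≡ 249
150^25 ≡ 138
150^50 ≡ 219
150^125 ≡ 250
150^250 ≡ 1
Therefore the multiplicative order of 150 modulo 251 is 250.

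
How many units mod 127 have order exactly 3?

2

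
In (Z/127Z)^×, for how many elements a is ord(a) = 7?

φ(127) = 127 − 1 = 126 = 2 · 3^2 · 7.
Since (Z/127Z)^× is cyclic of order 126, the number of elements of order d is φ(d) when d | 126 and 0 otherwise.
7 | 126, and φ(7) = 7 − 1 = 6.

6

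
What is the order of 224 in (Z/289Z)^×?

16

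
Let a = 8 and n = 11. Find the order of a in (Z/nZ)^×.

10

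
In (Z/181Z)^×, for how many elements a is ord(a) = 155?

0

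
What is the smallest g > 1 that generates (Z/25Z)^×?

φ(25) = φ(5^2) = 5·(5−1) = 20 = 2^2 · 5.
g is a primitive root iff g^(20/q) ≢ 1 (mod 25) for each prime q ∈ {2, 5}.
g = 2: 2^10 ≡ 24; 2^4 ≡ 16 — none is 1, so 2 is a primitive root.
The smallest primitive root modulo 25 is 2.

2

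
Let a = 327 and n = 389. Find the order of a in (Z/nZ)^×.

97

Since 327 ∈ (Z/389Z)^×, its order divides φ(389) = 389 − 1 = 388 = 2^2 · 97.
Divisors of 388: 1, 2, 4, 97, 194, 388.
Check 327^d mod 389 for each divisor in increasing order:
327^1 ≡ 327 (mod 389)
327^2 ≡ 343 (mod 389)
327^4 ≡ 171 (mod 389)
327^97 ≡ 1 (mod 389) ✓
Therefore the multiplicative order of 327 modulo 389 is 97.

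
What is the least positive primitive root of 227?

2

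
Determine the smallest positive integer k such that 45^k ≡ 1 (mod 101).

50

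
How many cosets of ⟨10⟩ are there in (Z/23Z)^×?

ord(10) | φ(23) = 23 − 1 = 22 = 2 · 11.
Divisors of 22: 1, 2, 11, 22.
Evaluate successive powers at the divisors of 22:
10^1 ≡ 10
10^2 ≡ 8
10^11 ≡ 22
10^22 ≡ 1
So ord_23(10) = 22, hence |⟨10⟩| = 22.
Index = |(Z/23Z)^×| / |⟨10⟩| = 22 / 22 = 1.

1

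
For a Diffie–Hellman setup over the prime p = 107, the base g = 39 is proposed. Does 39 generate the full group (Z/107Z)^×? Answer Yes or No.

φ(107) = 107 − 1 = 106 = 2 · 53.
It suffices to check that the order of 39 is not a proper divisor of 106: compute 39^(106/q) for q ∈ {2, 53}.
39^53 ≡ 1 (mod 107)  [q = 2: ≡ 1 ✗]
39^2 ≡ 23 (mod 107)  [q = 53: ≢ 1 ✓]
Since 39^53 ≡ 1, the order of 39 divides 53 < 106, so 39 is not a primitive root.

No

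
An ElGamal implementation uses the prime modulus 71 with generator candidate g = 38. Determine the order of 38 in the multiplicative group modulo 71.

Since 38 ∈ (Z/71Z)^×, its order divides φ(71) = 71 − 1 = 70 = 2 · 5 · 7.
Divisors of 70: 1, 2, 5, 7, 10, 14, 35, 70.
Compute 38^d (mod 71) for the divisors d until we hit 1:
38^1 ≡ 38
38^2 ≡ 24
38^5 ≡ 20
38^7 ≡ 54
38^10 ≡ 45
38^14 ≡ 5
38^35 ≡ 1
So ord_71(38) = 35.

35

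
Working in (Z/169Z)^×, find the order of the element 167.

By Lagrange's theorem, ord_169(167) divides φ(169) = φ(13^2) = 13·(13−1) = 156 = 2^2 · 3 · 13.
Divisors of 156: 1, 2, 3, 4, 6, 12, 13, 26, 39, 52, 78, 156.
Compute 167^d (mod 169) for the divisors d until we hit 1:
167^1 ≡ 167 (mod 169)
167^2 ≡ 4 (mod 169)
167^3 ≡ 161 (mod 169)
167^4 ≡ 16 (mod 169)
167^6 ≡ 64 (mod 169)
167^12 ≡ 40 (mod 169)
167^13 ≡ 89 (mod 169)
167^26 ≡ 147 (mod 169)
167^39 ≡ 70 (mod 169)
167^52 ≡ 146 (mod 169)
167^78 ≡ 168 (mod 169)
167^156 ≡ 1 (mod 169) ✓
Hence ord(167) = 156.

156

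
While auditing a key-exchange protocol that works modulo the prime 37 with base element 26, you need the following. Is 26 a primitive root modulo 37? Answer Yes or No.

φ(37) = 37 − 1 = 36 = 2^2 · 3^2.
26 is a primitive root mod 37 iff 26^(φ(37)/q) ≢ 1 for every prime q | φ(37), i.e. q ∈ {2, 3}.
26^18 ≡ 1 (mod 37)  [q = 2: ≡ 1 ✗]
26^12 ≡ 1 (mod 37)  [q = 3: ≡ 1 ✗]
The check at q = 2 fails, so 26 generates a proper subgroup.

No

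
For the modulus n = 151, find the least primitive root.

6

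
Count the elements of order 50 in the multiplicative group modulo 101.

φ(101) = 101 − 1 = 100 = 2^2 · 5^2.
(Z/101Z)^× is cyclic (|G| = 100); a cyclic group of order m has exactly φ(d) elements of each order d | m, and none otherwise.
50 = 2 · 5^2 divides 100, and φ(50) = 20.

20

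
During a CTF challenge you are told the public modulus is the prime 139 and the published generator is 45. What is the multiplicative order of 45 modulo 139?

23

ord(45) | φ(139) = 139 − 1 = 138 = 2 · 3 · 23.
Divisors of 138: 1, 2, 3, 6, 23, 46, 69, 138.
Check 45^d mod 139 for each divisor in increasing order:
45^1 ≡ 45 (mod 139)
45^2 ≡ 79 (mod 139)
45^3 ≡ 80 (mod 139)
45^6 ≡ 6 (mod 139)
45^23 ≡ 1 (mod 139) ✓
Therefore the multiplicative order of 45 modulo 139 is 23.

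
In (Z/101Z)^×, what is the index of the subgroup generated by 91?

25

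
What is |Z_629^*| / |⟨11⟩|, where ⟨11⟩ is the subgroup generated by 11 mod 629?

12

Since 11 ∈ (Z/629Z)^×, its order divides φ(629) = φ(17·37) = (17−1)·(37−1) = 16·36 = 576 = 2^6 · 3^2.
Divisors of 576: 1, 2, 3, 4, 6, 8, 9, 12, 16, 18, 24, 32, 36, 48, 64, 72, 96, 144, 192, 288, 576.
Test each divisor d:
11^1 ≡ 11
11^2 ≡ 121
11^3 ≡ 73
11^4 ≡ 174
11^6 ≡ 297
11^8 ≡ 84
11^9 ≡ 295
11^12 ≡ 149
11^16 ≡ 137
11^18 ≡ 223
11^24 ≡ 186
11^32 ≡ 528
11^36 ≡ 38
11^48 ≡ 1
Thus |⟨11⟩| = ord(11) = 48.
Index = |(Z/629Z)^×| / |⟨11⟩| = 576 / 48 = 12.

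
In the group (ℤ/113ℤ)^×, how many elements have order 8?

4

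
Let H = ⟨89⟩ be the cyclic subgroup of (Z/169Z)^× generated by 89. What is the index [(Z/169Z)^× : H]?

13

Since 89 ∈ (Z/169Z)^×, its order divides φ(169) = φ(13^2) = 13·(13−1) = 156 = 2^2 · 3 · 13.
Divisors of 156: 1, 2, 3, 4, 6, 12, 13, 26, 39, 52, 78, 156.
Compute 89^d (mod 169) for the divisors d until we hit 1:
89^1 ≡ 89 (mod 169)
89^2 ≡ 147 (mod 169)
89^3 ≡ 70 (mod 169)
89^4 ≡ 146 (mod 169)
89^6 ≡ 168 (mod 169)
89^12 ≡ 1 (mod 169) ✓
Thus |⟨89⟩| = ord(89) = 12.
The index is φ(169) / ord(89) = 156 / 12 = 13.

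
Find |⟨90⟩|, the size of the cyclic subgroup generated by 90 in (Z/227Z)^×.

By Lagrange's theorem, ord_227(90) divides φ(227) = 227 − 1 = 226 = 2 · 113.
Divisors of 226: 1, 2, 113, 226.
Test each divisor d:
90^1 ≡ 90 (mod 227)
90^2 ≡ 155 (mod 227)
90^113 ≡ 1 (mod 227) ✓
So ord_227(90) = 113.

113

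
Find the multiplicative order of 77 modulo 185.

The order of 77 must divide φ(185) = φ(5·37) = (5−1)·(37−1) = 4·36 = 144 = 2^4 · 3^2.
Divisors of 144: 1, 2, 3, 4, 6, 8, 9, 12, 16, 18, 24, 36, 48, 72, 144.
Test each divisor d:
77^1 ≡ 77
77^2 ≡ 9
77^3 ≡ 138
77^4 ≡ 81
77^6 ≡ 174
77^8 ≡ 86
77^9 ≡ 147
77^12 ≡ 121
77^16 ≡ 181
77^18 ≡ 149
77^24 ≡ 26
77^36 ≡ 1
Hence ord(77) = 36.

36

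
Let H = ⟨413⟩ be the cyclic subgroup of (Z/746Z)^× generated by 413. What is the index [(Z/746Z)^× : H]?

By Lagrange's theorem, ord_746(413) divides φ(746) = φ(2)·φ(373) = 1·372 = 372 = 2^2 · 3 · 31.
Divisors of 372: 1, 2, 3, 4, 6, 12, 31, 62, 93, 124, 186, 372.
Evaluate successive powers at the divisors of 372:
413^1 ≡ 413 (mod 746)
413^2 ≡ 481 (mod 746)
413^3 ≡ 217 (mod 746)
413^4 ≡ 101 (mod 746)
413^6 ≡ 91 (mod 746)
413^12 ≡ 75 (mod 746)
413^31 ≡ 657 (mod 746)
413^62 ≡ 461 (mod 746)
413^93 ≡ 1 (mod 746) ✓
Thus |⟨413⟩| = ord(413) = 93.
[(Z/746Z)^× : ⟨413⟩] = 372/93 = 4.

4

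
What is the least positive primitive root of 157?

φ(157) = 157 − 1 = 156 = 2^2 · 3 · 13.
Test candidates g = 2, 3, … against the prime factors q ∈ {2, 3, 13} of φ(157): g is a generator iff g^(156/q) ≢ 1 for every such q.
g = 2: 2^78 ≡ 156; 2^52 ≡ 1 — hits 1, so not a primitive root.
g = 3: 3^78 ≡ 1 — hits 1, so not a primitive root.
g = 4: 4^78 ≡ 1 — hits 1, so not a primitive root.
g = 5: 5^78 ≡ 156; 5^52 ≡ 12; 5^12 ≡ 130 — none is 1, so 5 is a primitive root.
So 5 is the smallest generator of (Z/157Z)^×.

5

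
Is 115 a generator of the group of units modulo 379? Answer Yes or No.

φ(379) = 379 − 1 = 378 = 2 · 3^3 · 7.
An element g generates (Z/379Z)^× iff g^(378/q) ≢ 1 (mod 379) for each prime q ∈ {2, 3, 7}.
115^189 ≡ 1 (mod 379)  [q = 2: ≡ 1 ✗]
115^126 ≡ 1 (mod 379)  [q = 3: ≡ 1 ✗]
115^54 ≡ 1 (mod 379)  [q = 7: ≡ 1 ✗]
Since 115^189 ≡ 1, the order of 115 divides 189 < 378, so 115 is not a primitive root.

No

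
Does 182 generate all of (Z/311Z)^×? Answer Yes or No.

No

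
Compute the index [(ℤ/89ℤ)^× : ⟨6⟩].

1

The order of 6 must divide φ(89) = 89 − 1 = 88 = 2^3 · 11.
Divisors of 88: 1, 2, 4, 8, 11, 22, 44, 88.
Check 6^d mod 89 for each divisor in increasing order:
6^1 ≡ 6 (mod 89)
6^2 ≡ 36 (mod 89)
6^4 ≡ 50 (mod 89)
6^8 ≡ 8 (mod 89)
6^11 ≡ 37 (mod 89)
6^22 ≡ 34 (mod 89)
6^44 ≡ 88 (mod 89)
6^88 ≡ 1 (mod 89) ✓
Thus |⟨6⟩| = ord(6) = 88.
Index = |(Z/89Z)^×| / |⟨6⟩| = 88 / 88 = 1.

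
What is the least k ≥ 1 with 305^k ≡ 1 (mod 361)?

19

Since 305 ∈ (Z/361Z)^×, its order divides φ(361) = φ(19^2) = 19·(19−1) = 342 = 2 · 3^2 · 19.
Divisors of 342: 1, 2, 3, 6, 9, 18, 19, 38, 57, 114, 171, 342.
Test each divisor d:
305^1 ≡ 305 (mod 361)
305^2 ≡ 248 (mod 361)
305^3 ≡ 191 (mod 361)
305^6 ≡ 20 (mod 361)
305^9 ≡ 210 (mod 361)
305^18 ≡ 58 (mod 361)
305^19 ≡ 1 (mod 361) ✓
So ord_361(305) = 19.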